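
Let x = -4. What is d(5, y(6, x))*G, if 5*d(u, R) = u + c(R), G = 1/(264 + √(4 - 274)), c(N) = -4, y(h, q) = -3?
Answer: 44/58305 - I*√30/116610 ≈ 0.00075465 - 4.697e-5*I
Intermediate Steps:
G = 1/(264 + 3*I*√30) (G = 1/(264 + √(-270)) = 1/(264 + 3*I*√30) ≈ 0.0037733 - 0.00023485*I)
d(u, R) = -⅘ + u/5 (d(u, R) = (u - 4)/5 = (-4 + u)/5 = -⅘ + u/5)
d(5, y(6, x))*G = (-⅘ + (⅕)*5)*(44/11661 - I*√30/23322) = (-⅘ + 1)*(44/11661 - I*√30/23322) = (44/11661 - I*√30/23322)/5 = 44/58305 - I*√30/116610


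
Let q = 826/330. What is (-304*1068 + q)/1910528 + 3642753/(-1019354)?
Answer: -35380536306167/9451124094720 ≈ -3.7435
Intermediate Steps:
q = 413/165 (q = 826*(1/330) = 413/165 ≈ 2.5030)
(-304*1068 + q)/1910528 + 3642753/(-1019354) = (-304*1068 + 413/165)/1910528 + 3642753/(-1019354) = (-324672 + 413/165)*(1/1910528) + 3642753*(-1/1019354) = -53570467/165*1/1910528 - 3642753/1019354 = -53570467/315237120 - 3642753/1019354 = -35380536306167/9451124094720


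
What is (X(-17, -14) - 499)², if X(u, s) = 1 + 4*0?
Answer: 248004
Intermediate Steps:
X(u, s) = 1 (X(u, s) = 1 + 0 = 1)
(X(-17, -14) - 499)² = (1 - 499)² = (-498)² = 248004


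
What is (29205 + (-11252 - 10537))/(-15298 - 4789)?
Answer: -7416/20087 ≈ -0.36919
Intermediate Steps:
(29205 + (-11252 - 10537))/(-15298 - 4789) = (29205 - 21789)/(-20087) = 7416*(-1/20087) = -7416/20087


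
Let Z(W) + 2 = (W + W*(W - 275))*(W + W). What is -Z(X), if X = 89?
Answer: 2930772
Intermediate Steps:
Z(W) = -2 + 2*W*(W + W*(-275 + W)) (Z(W) = -2 + (W + W*(W - 275))*(W + W) = -2 + (W + W*(-275 + W))*(2*W) = -2 + 2*W*(W + W*(-275 + W)))
-Z(X) = -(-2 - 548*89**2 + 2*89**3) = -(-2 - 548*7921 + 2*704969) = -(-2 - 4340708 + 1409938) = -1*(-2930772) = 2930772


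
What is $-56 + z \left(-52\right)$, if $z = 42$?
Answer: $-2240$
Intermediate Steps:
$-56 + z \left(-52\right) = -56 + 42 \left(-52\right) = -56 - 2184 = -2240$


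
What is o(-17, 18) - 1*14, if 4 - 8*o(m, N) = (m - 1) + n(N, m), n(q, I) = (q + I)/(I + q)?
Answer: -91/8 ≈ -11.375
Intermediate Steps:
n(q, I) = 1 (n(q, I) = (I + q)/(I + q) = 1)
o(m, N) = 1/2 - m/8 (o(m, N) = 1/2 - ((m - 1) + 1)/8 = 1/2 - ((-1 + m) + 1)/8 = 1/2 - m/8)
o(-17, 18) - 1*14 = (1/2 - 1/8*(-17)) - 1*14 = (1/2 + 17/8) - 14 = 21/8 - 14 = -91/8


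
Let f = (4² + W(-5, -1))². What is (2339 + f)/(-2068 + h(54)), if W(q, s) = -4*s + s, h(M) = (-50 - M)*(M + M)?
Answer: -27/133 ≈ -0.20301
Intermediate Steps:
h(M) = 2*M*(-50 - M) (h(M) = (-50 - M)*(2*M) = 2*M*(-50 - M))
W(q, s) = -3*s
f = 361 (f = (4² - 3*(-1))² = (16 + 3)² = 19² = 361)
(2339 + f)/(-2068 + h(54)) = (2339 + 361)/(-2068 - 2*54*(50 + 54)) = 2700/(-2068 - 2*54*104) = 2700/(-2068 - 11232) = 2700/(-13300) = 2700*(-1/13300) = -27/133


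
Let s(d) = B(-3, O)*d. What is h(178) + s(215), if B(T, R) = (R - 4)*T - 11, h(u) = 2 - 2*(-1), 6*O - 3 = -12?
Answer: 2373/2 ≈ 1186.5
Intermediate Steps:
O = -3/2 (O = 1/2 + (1/6)*(-12) = 1/2 - 2 = -3/2 ≈ -1.5000)
h(u) = 4 (h(u) = 2 + 2 = 4)
B(T, R) = -11 + T*(-4 + R) (B(T, R) = (-4 + R)*T - 11 = T*(-4 + R) - 11 = -11 + T*(-4 + R))
s(d) = 11*d/2 (s(d) = (-11 - 4*(-3) - 3/2*(-3))*d = (-11 + 12 + 9/2)*d = 11*d/2)
h(178) + s(215) = 4 + (11/2)*215 = 4 + 2365/2 = 2373/2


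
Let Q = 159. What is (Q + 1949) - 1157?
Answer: 951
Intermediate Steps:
(Q + 1949) - 1157 = (159 + 1949) - 1157 = 2108 - 1157 = 951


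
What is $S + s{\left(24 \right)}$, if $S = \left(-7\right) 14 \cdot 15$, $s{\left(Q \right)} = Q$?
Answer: $-1446$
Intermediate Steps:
$S = -1470$ ($S = \left(-98\right) 15 = -1470$)
$S + s{\left(24 \right)} = -1470 + 24 = -1446$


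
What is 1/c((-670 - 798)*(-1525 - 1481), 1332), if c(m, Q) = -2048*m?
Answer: -1/9037430784 ≈ -1.1065e-10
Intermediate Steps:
1/c((-670 - 798)*(-1525 - 1481), 1332) = 1/(-2048*(-670 - 798)*(-1525 - 1481)) = 1/(-(-3006464)*(-3006)) = 1/(-2048*4412808) = 1/(-9037430784) = -1/9037430784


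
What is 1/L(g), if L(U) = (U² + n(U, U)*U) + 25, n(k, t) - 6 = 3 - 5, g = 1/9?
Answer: 81/2062 ≈ 0.039282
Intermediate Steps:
g = ⅑ ≈ 0.11111
n(k, t) = 4 (n(k, t) = 6 + (3 - 5) = 6 - 2 = 4)
L(U) = 25 + U² + 4*U (L(U) = (U² + 4*U) + 25 = 25 + U² + 4*U)
1/L(g) = 1/(25 + (⅑)² + 4*(⅑)) = 1/(25 + 1/81 + 4/9) = 1/(2062/81) = 81/2062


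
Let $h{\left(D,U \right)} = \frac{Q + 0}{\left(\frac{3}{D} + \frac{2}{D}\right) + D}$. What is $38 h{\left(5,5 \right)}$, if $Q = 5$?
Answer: $\frac{95}{3} \approx 31.667$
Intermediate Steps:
$h{\left(D,U \right)} = \frac{5}{D + \frac{5}{D}}$ ($h{\left(D,U \right)} = \frac{5 + 0}{\left(\frac{3}{D} + \frac{2}{D}\right) + D} = \frac{5}{\frac{5}{D} + D} = \frac{5}{D + \frac{5}{D}}$)
$38 h{\left(5,5 \right)} = 38 \cdot 5 \cdot 5 \frac{1}{5 + 5^{2}} = 38 \cdot 5 \cdot 5 \frac{1}{5 + 25} = 38 \cdot 5 \cdot 5 \cdot \frac{1}{30} = 38 \cdot \frac{5}{6} = \frac{95}{3}$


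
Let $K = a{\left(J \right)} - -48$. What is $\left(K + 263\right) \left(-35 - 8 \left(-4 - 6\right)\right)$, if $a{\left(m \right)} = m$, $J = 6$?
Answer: $14265$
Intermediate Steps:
$K = 54$ ($K = 6 - -48 = 6 + 48 = 54$)
$\left(K + 263\right) \left(-35 - 8 \left(-4 - 6\right)\right) = \left(54 + 263\right) \left(-35 - 8 \left(-4 - 6\right)\right) = 317 \left(-35 - -80\right) = 317 \left(-35 + 80\right) = 317 \cdot 45 = 14265$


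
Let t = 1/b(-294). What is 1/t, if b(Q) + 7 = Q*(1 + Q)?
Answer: 86135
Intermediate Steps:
b(Q) = -7 + Q*(1 + Q)
t = 1/86135 (t = 1/(-7 - 294 + (-294)²) = 1/(-7 - 294 + 86436) = 1/86135 ≈ 1.1610e-5)
1/t = 1/(1/86135) = 86135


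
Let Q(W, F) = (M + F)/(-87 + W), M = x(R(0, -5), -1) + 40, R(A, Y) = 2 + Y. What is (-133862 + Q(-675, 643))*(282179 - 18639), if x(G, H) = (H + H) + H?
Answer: -13441004357480/381 ≈ -3.5278e+10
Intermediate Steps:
x(G, H) = 3*H (x(G, H) = 2*H + H = 3*H)
M = 37 (M = 3*(-1) + 40 = -3 + 40 = 37)
Q(W, F) = (37 + F)/(-87 + W)
(-133862 + Q(-675, 643))*(282179 - 18639) = (-133862 + (37 + 643)/(-87 - 675))*(282179 - 18639) = (-133862 + 680/(-762))*263540 = (-133862 - 1/762*680)*263540 = (-133862 - 340/381)*263540 = -51001762/381*263540 = -13441004357480/381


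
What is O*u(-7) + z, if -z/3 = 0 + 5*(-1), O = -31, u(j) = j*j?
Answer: -1504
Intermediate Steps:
u(j) = j²
z = 15 (z = -3*(0 + 5*(-1)) = -3*(0 - 5) = -3*(-5) = 15)
O*u(-7) + z = -31*(-7)² + 15 = -31*49 + 15 = -1519 + 15 = -1504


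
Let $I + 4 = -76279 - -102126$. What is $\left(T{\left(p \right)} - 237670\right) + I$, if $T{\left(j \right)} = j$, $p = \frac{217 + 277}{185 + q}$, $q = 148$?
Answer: $- \frac{70537897}{333} \approx -2.1183 \cdot 10^{5}$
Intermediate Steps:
$p = \frac{494}{333}$ ($p = \frac{217 + 277}{185 + 148} = \frac{494}{333} \approx 1.4835$)
$I = 25843$ ($I = -4 - -25847 = -4 + \left(-76279 + 102126\right) = -4 + 25847 = 25843$)
$\left(T{\left(p \right)} - 237670\right) + I = \left(\frac{494}{333} - 237670\right) + 25843 = - \frac{79143616}{333} + 25843 = - \frac{70537897}{333}$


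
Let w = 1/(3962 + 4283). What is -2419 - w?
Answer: -19944656/8245 ≈ -2419.0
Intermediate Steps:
w = 1/8245 ≈ 0.00012129
-2419 - w = -2419 - 1*1/8245 = -2419 - 1/8245 = -19944656/8245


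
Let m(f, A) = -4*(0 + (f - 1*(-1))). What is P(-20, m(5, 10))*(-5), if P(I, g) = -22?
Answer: 110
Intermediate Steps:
m(f, A) = -4 - 4*f (m(f, A) = -4*(0 + (f + 1)) = -4*(0 + (1 + f)) = -4*(1 + f) = -4 - 4*f)
P(-20, m(5, 10))*(-5) = -22*(-5) = 110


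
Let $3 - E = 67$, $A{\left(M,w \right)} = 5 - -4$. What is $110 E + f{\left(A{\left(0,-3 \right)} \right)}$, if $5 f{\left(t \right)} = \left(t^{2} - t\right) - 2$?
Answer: $-7026$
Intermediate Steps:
$A{\left(M,w \right)} = 9$ ($A{\left(M,w \right)} = 5 + 4 = 9$)
$E = -64$ ($E = 3 - 67 = -64$)
$f{\left(t \right)} = - \frac{2}{5} - \frac{t}{5} + \frac{t^{2}}{5}$ ($f{\left(t \right)} = \frac{\left(t^{2} - t\right) - 2}{5} = \frac{-2 + t^{2} - t}{5} = - \frac{2}{5} - \frac{t}{5} + \frac{t^{2}}{5}$)
$110 E + f{\left(A{\left(0,-3 \right)} \right)} = 110 \left(-64\right) - \left(\frac{11}{5} - \frac{81}{5}\right) = -7040 - -14 = -7040 + 14 = -7026$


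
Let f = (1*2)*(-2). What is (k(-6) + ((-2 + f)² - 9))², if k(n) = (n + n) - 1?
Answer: 196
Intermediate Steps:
f = -4 (f = 2*(-2) = -4)
k(n) = -1 + 2*n (k(n) = 2*n - 1 = -1 + 2*n)
(k(-6) + ((-2 + f)² - 9))² = ((-1 + 2*(-6)) + ((-2 - 4)² - 9))² = ((-1 - 12) + ((-6)² - 9))² = (-13 + (36 - 9))² = (-13 + 27)² = 14² = 196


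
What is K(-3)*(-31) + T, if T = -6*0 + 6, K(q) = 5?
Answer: -149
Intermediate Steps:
T = 6 (T = 0 + 6 = 6)
K(-3)*(-31) + T = 5*(-31) + 6 = -155 + 6 = -149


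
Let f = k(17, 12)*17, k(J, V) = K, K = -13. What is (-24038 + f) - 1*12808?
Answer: -37067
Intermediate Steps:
k(J, V) = -13
f = -221 (f = -13*17 = -221)
(-24038 + f) - 1*12808 = (-24038 - 221) - 1*12808 = -24259 - 12808 = -37067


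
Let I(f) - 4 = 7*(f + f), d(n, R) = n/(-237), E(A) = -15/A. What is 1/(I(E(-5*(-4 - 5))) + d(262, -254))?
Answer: -79/140 ≈ -0.56429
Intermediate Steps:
d(n, R) = -n/237 (d(n, R) = n*(-1/237) = -n/237)
I(f) = 4 + 14*f (I(f) = 4 + 7*(f + f) = 4 + 7*(2*f) = 4 + 14*f)
1/(I(E(-5*(-4 - 5))) + d(262, -254)) = 1/((4 + 14*(-15*(-1/(5*(-4 - 5))))) - 1/237*262) = 1/((4 + 14*(-15/((-5*(-9))))) - 262/237) = 1/((4 + 14*(-15/45)) - 262/237) = 1/((4 + 14*(-15*1/45)) - 262/237) = 1/((4 + 14*(-⅓)) - 262/237) = 1/((4 - 14/3) - 262/237) = 1/(-⅔ - 262/237) = 1/(-140/79) = -79/140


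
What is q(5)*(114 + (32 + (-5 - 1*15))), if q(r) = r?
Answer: 630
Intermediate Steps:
q(5)*(114 + (32 + (-5 - 1*15))) = 5*(114 + (32 + (-5 - 1*15))) = 5*(114 + (32 + (-5 - 15))) = 5*(114 + (32 - 20)) = 5*(114 + 12) = 5*126 = 630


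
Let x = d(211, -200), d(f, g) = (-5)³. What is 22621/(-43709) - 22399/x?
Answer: 976210266/5463625 ≈ 178.67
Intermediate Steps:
d(f, g) = -125
x = -125
22621/(-43709) - 22399/x = 22621/(-43709) - 22399/(-125) = 22621*(-1/43709) - 22399*(-1/125) = -22621/43709 + 22399/125 = 976210266/5463625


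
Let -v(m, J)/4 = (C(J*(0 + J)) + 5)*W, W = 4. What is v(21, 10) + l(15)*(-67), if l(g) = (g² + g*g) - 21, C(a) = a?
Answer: -30423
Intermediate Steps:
l(g) = -21 + 2*g² (l(g) = (g² + g²) - 21 = 2*g² - 21 = -21 + 2*g²)
v(m, J) = -80 - 16*J² (v(m, J) = -4*(J*(0 + J) + 5)*4 = -4*(J*J + 5)*4 = -4*(J² + 5)*4 = -4*(5 + J²)*4 = -4*(20 + 4*J²) = -80 - 16*J²)
v(21, 10) + l(15)*(-67) = (-80 - 16*10²) + (-21 + 2*15²)*(-67) = (-80 - 16*100) + (-21 + 2*225)*(-67) = (-80 - 1600) + (-21 + 450)*(-67) = -1680 + 429*(-67) = -1680 - 28743 = -30423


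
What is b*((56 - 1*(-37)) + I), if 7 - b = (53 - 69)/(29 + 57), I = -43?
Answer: 15450/43 ≈ 359.30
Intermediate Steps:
b = 309/43 (b = 7 - (53 - 69)/(29 + 57) = 7 - (-16)/86 = 7 - 1*(-8/43) = 7 + 8/43 = 309/43 ≈ 7.1860)
b*((56 - 1*(-37)) + I) = 309*((56 - 1*(-37)) - 43)/43 = 309*((56 + 37) - 43)/43 = 309*(93 - 43)/43 = (309/43)*50 = 15450/43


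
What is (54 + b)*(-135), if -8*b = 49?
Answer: -51705/8 ≈ -6463.1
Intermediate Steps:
b = -49/8 (b = -1/8*49 = -49/8 ≈ -6.1250)
(54 + b)*(-135) = (54 - 49/8)*(-135) = (383/8)*(-135) = -51705/8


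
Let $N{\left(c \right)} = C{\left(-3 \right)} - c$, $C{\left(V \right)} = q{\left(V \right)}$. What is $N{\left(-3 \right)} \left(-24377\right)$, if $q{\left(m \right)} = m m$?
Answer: $-292524$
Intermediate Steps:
$q{\left(m \right)} = m^{2}$
$C{\left(V \right)} = V^{2}$
$N{\left(c \right)} = 9 - c$ ($N{\left(c \right)} = \left(-3\right)^{2} - c = 9 - c$)
$N{\left(-3 \right)} \left(-24377\right) = \left(9 - -3\right) \left(-24377\right) = \left(9 + 3\right) \left(-24377\right) = 12 \left(-24377\right) = -292524$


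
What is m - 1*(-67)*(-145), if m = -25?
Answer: -9740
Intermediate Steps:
m - 1*(-67)*(-145) = -25 - 1*(-67)*(-145) = -25 + 67*(-145) = -25 - 9715 = -9740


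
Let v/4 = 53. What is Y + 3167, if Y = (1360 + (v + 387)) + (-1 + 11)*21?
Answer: 5336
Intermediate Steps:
v = 212 (v = 4*53 = 212)
Y = 2169 (Y = (1360 + (212 + 387)) + (-1 + 11)*21 = (1360 + 599) + 10*21 = 1959 + 210 = 2169)
Y + 3167 = 2169 + 3167 = 5336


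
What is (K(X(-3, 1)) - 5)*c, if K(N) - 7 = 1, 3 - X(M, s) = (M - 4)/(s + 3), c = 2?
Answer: 6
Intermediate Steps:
X(M, s) = 3 - (-4 + M)/(3 + s) (X(M, s) = 3 - (M - 4)/(s + 3) = 3 - (-4 + M)/(3 + s))
K(N) = 8 (K(N) = 7 + 1 = 8)
(K(X(-3, 1)) - 5)*c = (8 - 5)*2 = 3*2 = 6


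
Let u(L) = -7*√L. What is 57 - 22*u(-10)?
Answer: 57 + 154*I*√10 ≈ 57.0 + 486.99*I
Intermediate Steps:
57 - 22*u(-10) = 57 - (-154)*√(-10) = 57 - (-154)*I*√10 = 57 + 154*I*√10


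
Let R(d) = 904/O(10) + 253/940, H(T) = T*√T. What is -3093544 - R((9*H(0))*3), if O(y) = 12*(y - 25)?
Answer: -26171342029/8460 ≈ -3.0935e+6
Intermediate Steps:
O(y) = -300 + 12*y (O(y) = 12*(-25 + y) = -300 + 12*y)
H(T) = T^(3/2)
R(d) = -40211/8460 (R(d) = 904/(-300 + 12*10) + 253/940 = 904/(-300 + 120) + 253*(1/940) = 904/(-180) + 253/940 = 904*(-1/180) + 253/940 = -226/45 + 253/940 = -40211/8460)
-3093544 - R((9*H(0))*3) = -3093544 - 1*(-40211/8460) = -3093544 + 40211/8460 = -26171342029/8460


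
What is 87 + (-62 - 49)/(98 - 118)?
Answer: 1851/20 ≈ 92.550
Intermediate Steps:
87 + (-62 - 49)/(98 - 118) = 87 - 111/(-20) = 87 - 1/20*(-111) = 87 + 111/20 = 1851/20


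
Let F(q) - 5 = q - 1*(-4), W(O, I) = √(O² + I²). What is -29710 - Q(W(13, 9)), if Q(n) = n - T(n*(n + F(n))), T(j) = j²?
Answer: 240540 + 44995*√10 ≈ 3.8283e+5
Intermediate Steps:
W(O, I) = √(I² + O²)
F(q) = 9 + q (F(q) = 5 + (q - 1*(-4)) = 5 + (q + 4) = 5 + (4 + q) = 9 + q)
Q(n) = n - n²*(9 + 2*n)² (Q(n) = n - (n*(n + (9 + n)))² = n - (n*(9 + 2*n))² = n - n²*(9 + 2*n)²)
-29710 - Q(W(13, 9)) = -29710 - √(9² + 13²)*(1 - √(9² + 13²)*(9 + 2*√(9² + 13²))²) = -29710 - √(81 + 169)*(1 - √(81 + 169)*(9 + 2*√(81 + 169))²) = -29710 - √250*(1 - √250*(9 + 2*√250)²) = -29710 - 5*√10*(1 - 5*√10*(9 + 2*(5*√10))²) = -29710 - 5*√10*(1 - 5*√10*(9 + 10*√10)²)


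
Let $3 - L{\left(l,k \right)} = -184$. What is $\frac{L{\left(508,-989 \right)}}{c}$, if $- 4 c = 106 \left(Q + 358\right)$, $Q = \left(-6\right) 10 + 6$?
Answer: $- \frac{187}{8056} \approx -0.023213$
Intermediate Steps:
$L{\left(l,k \right)} = 187$ ($L{\left(l,k \right)} = 3 - -184 = 3 + 184 = 187$)
$Q = -54$ ($Q = -60 + 6 = -54$)
$c = -8056$ ($c = - \frac{106 \left(-54 + 358\right)}{4} = - \frac{106 \cdot 304}{4} = \left(- \frac{1}{4}\right) 32224 = -8056$)
$\frac{L{\left(508,-989 \right)}}{c} = \frac{187}{-8056} = 187 \left(- \frac{1}{8056}\right) = - \frac{187}{8056}$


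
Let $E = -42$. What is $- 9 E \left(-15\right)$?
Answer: $-5670$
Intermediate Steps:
$- 9 E \left(-15\right) = \left(-9\right) \left(-42\right) \left(-15\right) = 378 \left(-15\right) = -5670$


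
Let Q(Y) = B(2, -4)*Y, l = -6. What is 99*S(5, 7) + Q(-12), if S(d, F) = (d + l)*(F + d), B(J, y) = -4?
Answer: -1140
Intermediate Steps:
Q(Y) = -4*Y
S(d, F) = (-6 + d)*(F + d) (S(d, F) = (d - 6)*(F + d) = (-6 + d)*(F + d))
99*S(5, 7) + Q(-12) = 99*(5² - 6*7 - 6*5 + 7*5) - 4*(-12) = 99*(25 - 42 - 30 + 35) + 48 = 99*(-12) + 48 = -1188 + 48 = -1140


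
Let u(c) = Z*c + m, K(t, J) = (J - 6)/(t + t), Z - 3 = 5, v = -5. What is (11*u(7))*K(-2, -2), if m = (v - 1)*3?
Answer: 836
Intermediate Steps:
Z = 8 (Z = 3 + 5 = 8)
m = -18 (m = (-5 - 1)*3 = -6*3 = -18)
K(t, J) = (-6 + J)/(2*t) (K(t, J) = (-6 + J)/((2*t)) = (-6 + J)*(1/(2*t)) = (-6 + J)/(2*t))
u(c) = -18 + 8*c (u(c) = 8*c - 18 = -18 + 8*c)
(11*u(7))*K(-2, -2) = (11*(-18 + 8*7))*((½)*(-6 - 2)/(-2)) = (11*(-18 + 56))*((½)*(-½)*(-8)) = (11*38)*2 = 418*2 = 836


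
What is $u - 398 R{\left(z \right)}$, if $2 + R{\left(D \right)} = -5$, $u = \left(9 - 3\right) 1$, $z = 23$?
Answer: $2792$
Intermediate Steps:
$u = 6$ ($u = 6 \cdot 1 = 6$)
$R{\left(D \right)} = -7$ ($R{\left(D \right)} = -2 - 5 = -7$)
$u - 398 R{\left(z \right)} = 6 - -2786 = 6 + 2786 = 2792$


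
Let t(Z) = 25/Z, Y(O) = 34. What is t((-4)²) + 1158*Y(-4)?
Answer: 629977/16 ≈ 39374.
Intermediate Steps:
t((-4)²) + 1158*Y(-4) = 25/((-4)²) + 1158*34 = 25/16 + 39372 = 629977/16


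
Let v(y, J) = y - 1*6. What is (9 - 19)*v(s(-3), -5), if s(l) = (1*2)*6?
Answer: -60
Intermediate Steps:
s(l) = 12 (s(l) = 2*6 = 12)
v(y, J) = -6 + y (v(y, J) = y - 6 = -6 + y)
(9 - 19)*v(s(-3), -5) = (9 - 19)*(-6 + 12) = -10*6 = -60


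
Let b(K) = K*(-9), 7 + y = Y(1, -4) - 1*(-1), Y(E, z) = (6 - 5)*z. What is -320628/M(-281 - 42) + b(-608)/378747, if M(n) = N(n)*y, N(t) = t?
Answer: -6745512142/67964045 ≈ -99.251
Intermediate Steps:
Y(E, z) = z (Y(E, z) = 1*z = z)
y = -10 (y = -7 + (-4 - 1*(-1)) = -7 + (-4 + 1) = -7 - 3 = -10)
M(n) = -10*n (M(n) = n*(-10) = -10*n)
b(K) = -9*K
-320628/M(-281 - 42) + b(-608)/378747 = -320628*(-1/(10*(-281 - 42))) - 9*(-608)/378747 = -320628/((-10*(-323))) + 5472*(1/378747) = -320628/3230 + 608/42083 = -320628*1/3230 + 608/42083 = -160314/1615 + 608/42083 = -6745512142/67964045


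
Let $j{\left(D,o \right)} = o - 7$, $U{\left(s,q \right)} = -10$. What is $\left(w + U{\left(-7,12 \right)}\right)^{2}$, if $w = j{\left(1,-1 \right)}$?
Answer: $324$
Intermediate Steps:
$j{\left(D,o \right)} = -7 + o$ ($j{\left(D,o \right)} = o - 7 = -7 + o$)
$w = -8$ ($w = -7 - 1 = -8$)
$\left(w + U{\left(-7,12 \right)}\right)^{2} = \left(-8 - 10\right)^{2} = \left(-18\right)^{2} = 324$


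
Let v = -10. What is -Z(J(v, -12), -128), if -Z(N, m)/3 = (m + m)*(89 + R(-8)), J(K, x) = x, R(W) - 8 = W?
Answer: -68352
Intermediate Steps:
R(W) = 8 + W
Z(N, m) = -534*m (Z(N, m) = -3*(m + m)*(89 + (8 - 8)) = -3*2*m*(89 + 0) = -3*2*m*89 = -534*m)
-Z(J(v, -12), -128) = -(-534)*(-128) = -1*68352 = -68352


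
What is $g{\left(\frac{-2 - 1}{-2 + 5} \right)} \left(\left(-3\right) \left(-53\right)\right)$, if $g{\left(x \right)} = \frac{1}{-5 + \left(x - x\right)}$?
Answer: $- \frac{159}{5} \approx -31.8$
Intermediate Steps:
$g{\left(x \right)} = - \frac{1}{5}$ ($g{\left(x \right)} = \frac{1}{-5 + 0} = \frac{1}{-5} = - \frac{1}{5}$)
$g{\left(\frac{-2 - 1}{-2 + 5} \right)} \left(\left(-3\right) \left(-53\right)\right) = - \frac{\left(-3\right) \left(-53\right)}{5} = \left(- \frac{1}{5}\right) 159 = - \frac{159}{5}$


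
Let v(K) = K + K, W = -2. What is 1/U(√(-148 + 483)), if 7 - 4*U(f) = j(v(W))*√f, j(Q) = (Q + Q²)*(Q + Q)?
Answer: 1/(7/4 + 24*335^(¼)) ≈ 0.0095761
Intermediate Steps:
v(K) = 2*K
j(Q) = 2*Q*(Q + Q²) (j(Q) = (Q + Q²)*(2*Q) = 2*Q*(Q + Q²))
U(f) = 7/4 + 24*√f (U(f) = 7/4 - 2*(2*(-2))²*(1 + 2*(-2))*√f/4 = 7/4 - 2*(-4)²*(1 - 4)*√f/4 = 7/4 - 2*16*(-3)*√f/4 = 7/4 - (-24)*√f = 7/4 + 24*√f)
1/U(√(-148 + 483)) = 1/(7/4 + 24*√(√(-148 + 483))) = 1/(7/4 + 24*√(√335)) = 1/(7/4 + 24*335^(¼))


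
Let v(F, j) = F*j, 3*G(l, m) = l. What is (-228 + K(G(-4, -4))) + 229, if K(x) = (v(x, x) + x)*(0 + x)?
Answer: 11/27 ≈ 0.40741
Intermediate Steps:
G(l, m) = l/3
K(x) = x*(x + x²) (K(x) = (x*x + x)*(0 + x) = (x² + x)*x = (x + x²)*x = x*(x + x²))
(-228 + K(G(-4, -4))) + 229 = (-228 + ((⅓)*(-4))²*(1 + (⅓)*(-4))) + 229 = (-228 + (-4/3)²*(1 - 4/3)) + 229 = (-228 + (16/9)*(-⅓)) + 229 = (-228 - 16/27) + 229 = -6172/27 + 229 = 11/27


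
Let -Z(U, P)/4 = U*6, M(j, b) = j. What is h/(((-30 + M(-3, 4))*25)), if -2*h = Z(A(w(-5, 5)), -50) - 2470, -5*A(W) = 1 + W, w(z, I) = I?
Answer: -6103/4125 ≈ -1.4795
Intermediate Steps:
A(W) = -1/5 - W/5 (A(W) = -(1 + W)/5 = -1/5 - W/5)
Z(U, P) = -24*U (Z(U, P) = -4*U*6 = -24*U)
h = 6103/5 (h = -(-24*(-1/5 - 1/5*5) - 2470)/2 = -(-24*(-1/5 - 1) - 2470)/2 = -(-24*(-6/5) - 2470)/2 = -(144/5 - 2470)/2 = -1/2*(-12206/5) = 6103/5 ≈ 1220.6)
h/(((-30 + M(-3, 4))*25)) = 6103/(5*(((-30 - 3)*25))) = 6103/(5*((-33*25))) = (6103/5)/(-825) = (6103/5)*(-1/825) = -6103/4125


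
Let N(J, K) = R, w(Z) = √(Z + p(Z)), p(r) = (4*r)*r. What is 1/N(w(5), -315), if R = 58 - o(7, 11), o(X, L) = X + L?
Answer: 1/40 ≈ 0.025000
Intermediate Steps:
p(r) = 4*r²
w(Z) = √(Z + 4*Z²)
o(X, L) = L + X
R = 40 (R = 58 - (11 + 7) = 58 - 1*18 = 58 - 18 = 40)
N(J, K) = 40
1/N(w(5), -315) = 1/40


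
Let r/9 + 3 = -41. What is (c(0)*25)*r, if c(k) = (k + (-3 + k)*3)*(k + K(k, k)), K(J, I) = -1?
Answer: -89100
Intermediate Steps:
r = -396 (r = -27 + 9*(-41) = -27 - 369 = -396)
c(k) = (-1 + k)*(-9 + 4*k) (c(k) = (k + (-3 + k)*3)*(k - 1) = (k + (-9 + 3*k))*(-1 + k) = (-9 + 4*k)*(-1 + k) = (-1 + k)*(-9 + 4*k))
(c(0)*25)*r = ((9 - 13*0 + 4*0**2)*25)*(-396) = ((9 + 0 + 4*0)*25)*(-396) = ((9 + 0 + 0)*25)*(-396) = (9*25)*(-396) = 225*(-396) = -89100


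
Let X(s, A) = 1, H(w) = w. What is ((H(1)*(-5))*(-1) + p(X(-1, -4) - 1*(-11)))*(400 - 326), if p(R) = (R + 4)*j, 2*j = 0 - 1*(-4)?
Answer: 2738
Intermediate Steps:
j = 2 (j = (0 - 1*(-4))/2 = (0 + 4)/2 = (½)*4 = 2)
p(R) = 8 + 2*R (p(R) = (R + 4)*2 = (4 + R)*2 = 8 + 2*R)
((H(1)*(-5))*(-1) + p(X(-1, -4) - 1*(-11)))*(400 - 326) = ((1*(-5))*(-1) + (8 + 2*(1 - 1*(-11))))*(400 - 326) = (-5*(-1) + (8 + 2*(1 + 11)))*74 = (5 + (8 + 2*12))*74 = (5 + (8 + 24))*74 = (5 + 32)*74 = 37*74 = 2738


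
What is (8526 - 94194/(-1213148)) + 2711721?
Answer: 1650031150875/606574 ≈ 2.7202e+6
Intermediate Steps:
(8526 - 94194/(-1213148)) + 2711721 = (8526 - 94194*(-1/1213148)) + 2711721 = (8526 + 47097/606574) + 2711721 = 5171697021/606574 + 2711721 = 1650031150875/606574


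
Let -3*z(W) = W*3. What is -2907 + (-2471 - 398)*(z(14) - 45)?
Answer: 166364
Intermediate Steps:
z(W) = -W (z(W) = -W*3/3 = -W)
-2907 + (-2471 - 398)*(z(14) - 45) = -2907 + (-2471 - 398)*(-1*14 - 45) = -2907 - 2869*(-14 - 45) = -2907 - 2869*(-59) = -2907 + 169271 = 166364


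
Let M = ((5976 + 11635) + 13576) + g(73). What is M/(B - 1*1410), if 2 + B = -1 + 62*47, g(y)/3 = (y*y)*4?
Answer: 95135/1501 ≈ 63.381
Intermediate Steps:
g(y) = 12*y**2 (g(y) = 3*((y*y)*4) = 3*(y**2*4) = 3*(4*y**2) = 12*y**2)
M = 95135 (M = ((5976 + 11635) + 13576) + 12*73**2 = (17611 + 13576) + 12*5329 = 31187 + 63948 = 95135)
B = 2911 (B = -2 + (-1 + 62*47) = -2 + (-1 + 2914) = -2 + 2913 = 2911)
M/(B - 1*1410) = 95135/(2911 - 1*1410) = 95135/(2911 - 1410) = 95135/1501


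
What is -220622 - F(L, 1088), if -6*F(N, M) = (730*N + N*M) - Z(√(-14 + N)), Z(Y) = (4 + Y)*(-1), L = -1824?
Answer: -2319880/3 + I*√1838/6 ≈ -7.7329e+5 + 7.1453*I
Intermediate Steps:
Z(Y) = -4 - Y
F(N, M) = -⅔ - 365*N/3 - √(-14 + N)/6 - M*N/6 (F(N, M) = -((730*N + N*M) - (-4 - √(-14 + N)))/6 = -((730*N + M*N) + (4 + √(-14 + N)))/6 = -(4 + √(-14 + N) + 730*N + M*N)/6 = -⅔ - 365*N/3 - √(-14 + N)/6 - M*N/6)
-220622 - F(L, 1088) = -220622 - (-⅔ - 365/3*(-1824) - √(-14 - 1824)/6 - ⅙*1088*(-1824)) = -220622 - (-⅔ + 221920 - I*√1838/6 + 330752) = -220622 - (1658014/3 - I*√1838/6) = -220622 + (-1658014/3 + I*√1838/6) = -2319880/3 + I*√1838/6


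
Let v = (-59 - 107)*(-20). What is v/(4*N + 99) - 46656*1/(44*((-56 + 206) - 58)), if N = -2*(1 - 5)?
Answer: 457964/33143 ≈ 13.818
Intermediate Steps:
v = 3320 (v = -166*(-20) = 3320)
N = 8 (N = -2*(-4) = 8)
v/(4*N + 99) - 46656*1/(44*((-56 + 206) - 58)) = 3320/(4*8 + 99) - 46656*1/(44*((-56 + 206) - 58)) = 3320/(32 + 99) - 46656*1/(44*(150 - 58)) = 3320/131 - 46656/(44*92) = 3320*(1/131) - 46656/4048 = 3320/131 - 46656*1/4048 = 3320/131 - 2916/253 = 457964/33143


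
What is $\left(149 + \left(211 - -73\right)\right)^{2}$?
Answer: $187489$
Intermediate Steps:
$\left(149 + \left(211 - -73\right)\right)^{2} = \left(149 + \left(211 + 73\right)\right)^{2} = \left(149 + 284\right)^{2} = 433^{2} = 187489$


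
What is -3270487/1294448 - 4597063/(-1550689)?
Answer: 51714752393/118075663216 ≈ 0.43798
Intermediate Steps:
-3270487/1294448 - 4597063/(-1550689) = -3270487*1/1294448 - 4597063*(-1/1550689) = -3270487/1294448 + 4597063/1550689 = 51714752393/118075663216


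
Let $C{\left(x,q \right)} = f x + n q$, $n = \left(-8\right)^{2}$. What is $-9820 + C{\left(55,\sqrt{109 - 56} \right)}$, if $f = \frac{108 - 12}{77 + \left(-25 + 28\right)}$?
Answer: $-9754 + 64 \sqrt{53} \approx -9288.1$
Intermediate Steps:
$n = 64$
$f = \frac{6}{5}$ ($f = \frac{96}{77 + 3} = \frac{96}{80} = 96 \cdot \frac{1}{80} = \frac{6}{5} \approx 1.2$)
$C{\left(x,q \right)} = 64 q + \frac{6 x}{5}$ ($C{\left(x,q \right)} = \frac{6 x}{5} + 64 q = 64 q + \frac{6 x}{5}$)
$-9820 + C{\left(55,\sqrt{109 - 56} \right)} = -9820 + \left(64 \sqrt{109 - 56} + \frac{6}{5} \cdot 55\right) = -9820 + \left(64 \sqrt{53} + 66\right) = -9820 + \left(66 + 64 \sqrt{53}\right) = -9754 + 64 \sqrt{53}$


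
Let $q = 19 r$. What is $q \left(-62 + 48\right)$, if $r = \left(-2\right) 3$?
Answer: $1596$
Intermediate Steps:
$r = -6$
$q = -114$ ($q = 19 \left(-6\right) = -114$)
$q \left(-62 + 48\right) = - 114 \left(-62 + 48\right) = \left(-114\right) \left(-14\right) = 1596$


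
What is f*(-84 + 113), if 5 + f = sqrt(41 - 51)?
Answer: -145 + 29*I*sqrt(10) ≈ -145.0 + 91.706*I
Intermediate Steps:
f = -5 + I*sqrt(10) (f = -5 + sqrt(41 - 51) = -5 + sqrt(-10) = -5 + I*sqrt(10) ≈ -5.0 + 3.1623*I)
f*(-84 + 113) = (-5 + I*sqrt(10))*(-84 + 113) = (-5 + I*sqrt(10))*29 = -145 + 29*I*sqrt(10)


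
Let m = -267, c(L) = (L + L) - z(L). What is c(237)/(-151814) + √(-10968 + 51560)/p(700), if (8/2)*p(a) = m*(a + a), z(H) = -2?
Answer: -238/75907 - 2*√2537/46725 ≈ -0.0052914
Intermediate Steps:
c(L) = 2 + 2*L (c(L) = (L + L) - 1*(-2) = 2*L + 2 = 2 + 2*L)
p(a) = -267*a/2 (p(a) = (-267*(a + a))/4 = (-534*a)/4 = -267*a/2)
c(237)/(-151814) + √(-10968 + 51560)/p(700) = (2 + 2*237)/(-151814) + √(-10968 + 51560)/((-267/2*700)) = (2 + 474)*(-1/151814) + √40592/(-93450) = 476*(-1/151814) + (4*√2537)*(-1/93450) = -238/75907 - 2*√2537/46725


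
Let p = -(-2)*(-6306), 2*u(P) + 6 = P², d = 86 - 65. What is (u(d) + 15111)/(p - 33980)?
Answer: -30657/93184 ≈ -0.32899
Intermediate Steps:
d = 21
u(P) = -3 + P²/2
p = -12612 (p = -2*6306 = -12612)
(u(d) + 15111)/(p - 33980) = ((-3 + (½)*21²) + 15111)/(-12612 - 33980) = ((-3 + (½)*441) + 15111)/(-46592) = ((-3 + 441/2) + 15111)*(-1/46592) = (435/2 + 15111)*(-1/46592) = (30657/2)*(-1/46592) = -30657/93184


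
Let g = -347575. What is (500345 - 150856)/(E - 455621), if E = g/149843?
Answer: -52368480227/68271965078 ≈ -0.76706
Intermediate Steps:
E = -347575/149843 ≈ -2.3196
(500345 - 150856)/(E - 455621) = (500345 - 150856)/(-347575/149843 - 455621) = 349489/(-68271965078/149843) = 349489*(-149843/68271965078) = -52368480227/68271965078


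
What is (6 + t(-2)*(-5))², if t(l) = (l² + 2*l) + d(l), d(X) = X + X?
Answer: 676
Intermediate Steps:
d(X) = 2*X
t(l) = l² + 4*l (t(l) = (l² + 2*l) + 2*l = l² + 4*l)
(6 + t(-2)*(-5))² = (6 - 2*(4 - 2)*(-5))² = (6 - 2*2*(-5))² = (6 - 4*(-5))² = (6 + 20)² = 26² = 676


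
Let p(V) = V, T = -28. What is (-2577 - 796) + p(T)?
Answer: -3401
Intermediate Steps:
(-2577 - 796) + p(T) = (-2577 - 796) - 28 = -3373 - 28 = -3401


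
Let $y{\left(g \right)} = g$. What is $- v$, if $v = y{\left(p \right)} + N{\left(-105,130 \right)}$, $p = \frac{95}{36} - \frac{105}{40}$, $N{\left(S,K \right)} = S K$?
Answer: $\frac{982799}{72} \approx 13650.0$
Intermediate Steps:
$N{\left(S,K \right)} = K S$
$p = \frac{1}{72}$ ($p = 95 \cdot \frac{1}{36} - \frac{21}{8} = \frac{95}{36} - \frac{21}{8} = \frac{1}{72} \approx 0.013889$)
$v = - \frac{982799}{72}$ ($v = \frac{1}{72} + 130 \left(-105\right) = \frac{1}{72} - 13650 = - \frac{982799}{72} \approx -13650.0$)
$- v = \left(-1\right) \left(- \frac{982799}{72}\right) = \frac{982799}{72}$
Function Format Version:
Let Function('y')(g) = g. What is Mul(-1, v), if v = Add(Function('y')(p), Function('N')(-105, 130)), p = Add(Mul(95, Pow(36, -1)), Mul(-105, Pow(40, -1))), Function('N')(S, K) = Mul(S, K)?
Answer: Rational(982799, 72) ≈ 13650.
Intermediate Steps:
Function('N')(S, K) = Mul(K, S)
p = Rational(1, 72) (p = Add(Mul(95, Rational(1, 36)), Mul(-105, Rational(1, 40))) = Add(Rational(95, 36), Rational(-21, 8)) = Rational(1, 72) ≈ 0.013889)
v = Rational(-982799, 72) (v = Add(Rational(1, 72), Mul(130, -105)) = Add(Rational(1, 72), -13650) = Rational(-982799, 72) ≈ -13650.)
Mul(-1, v) = Mul(-1, Rational(-982799, 72)) = Rational(982799, 72)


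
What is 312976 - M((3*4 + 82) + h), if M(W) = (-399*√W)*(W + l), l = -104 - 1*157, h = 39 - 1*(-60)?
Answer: 312976 - 27132*√193 ≈ -63954.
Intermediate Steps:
h = 99 (h = 39 + 60 = 99)
l = -261 (l = -104 - 157 = -261)
M(W) = -399*√W*(-261 + W) (M(W) = (-399*√W)*(W - 261) = (-399*√W)*(-261 + W) = -399*√W*(-261 + W))
312976 - M((3*4 + 82) + h) = 312976 - 399*√((3*4 + 82) + 99)*(261 - ((3*4 + 82) + 99)) = 312976 - 399*√((12 + 82) + 99)*(261 - ((12 + 82) + 99)) = 312976 - 399*√(94 + 99)*(261 - (94 + 99)) = 312976 - 399*√193*(261 - 1*193) = 312976 - 399*√193*(261 - 193) = 312976 - 399*√193*68 = 312976 - 27132*√193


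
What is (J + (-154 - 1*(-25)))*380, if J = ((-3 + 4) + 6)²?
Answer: -30400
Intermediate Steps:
J = 49 (J = (1 + 6)² = 7² = 49)
(J + (-154 - 1*(-25)))*380 = (49 + (-154 - 1*(-25)))*380 = (49 + (-154 + 25))*380 = (49 - 129)*380 = -80*380 = -30400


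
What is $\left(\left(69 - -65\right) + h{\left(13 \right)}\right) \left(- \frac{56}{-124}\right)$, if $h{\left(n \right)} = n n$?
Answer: $\frac{4242}{31} \approx 136.84$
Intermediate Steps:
$h{\left(n \right)} = n^{2}$
$\left(\left(69 - -65\right) + h{\left(13 \right)}\right) \left(- \frac{56}{-124}\right) = \left(\left(69 - -65\right) + 13^{2}\right) \left(- \frac{56}{-124}\right) = \left(\left(69 + 65\right) + 169\right) \left(\left(-56\right) \left(- \frac{1}{124}\right)\right) = \left(134 + 169\right) \frac{14}{31} = 303 \cdot \frac{14}{31} = \frac{4242}{31}$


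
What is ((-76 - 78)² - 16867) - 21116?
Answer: -14267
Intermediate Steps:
((-76 - 78)² - 16867) - 21116 = ((-154)² - 16867) - 21116 = (23716 - 16867) - 21116 = 6849 - 21116 = -14267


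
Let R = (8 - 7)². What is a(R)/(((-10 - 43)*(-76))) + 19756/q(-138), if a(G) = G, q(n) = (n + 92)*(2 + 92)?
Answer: -19893211/4354268 ≈ -4.5687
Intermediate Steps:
R = 1 (R = 1² = 1)
q(n) = 8648 + 94*n (q(n) = (92 + n)*94 = 8648 + 94*n)
a(R)/(((-10 - 43)*(-76))) + 19756/q(-138) = 1/((-10 - 43)*(-76)) + 19756/(8648 + 94*(-138)) = 1/(-53*(-76)) + 19756/(8648 - 12972) = 1/4028 + 19756/(-4324) = 1*(1/4028) + 19756*(-1/4324) = 1/4028 - 4939/1081 = -19893211/4354268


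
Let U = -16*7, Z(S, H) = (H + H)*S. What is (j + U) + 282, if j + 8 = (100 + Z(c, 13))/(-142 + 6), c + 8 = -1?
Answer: 11083/68 ≈ 162.99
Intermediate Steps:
c = -9 (c = -8 - 1 = -9)
Z(S, H) = 2*H*S (Z(S, H) = (2*H)*S = 2*H*S)
U = -112
j = -477/68 (j = -8 + (100 + 2*13*(-9))/(-142 + 6) = -8 + (100 - 234)/(-136) = -8 - 134*(-1/136) = -8 + 67/68 = -477/68 ≈ -7.0147)
(j + U) + 282 = (-477/68 - 112) + 282 = -8093/68 + 282 = 11083/68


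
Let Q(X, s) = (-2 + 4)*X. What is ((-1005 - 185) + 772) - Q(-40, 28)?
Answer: -338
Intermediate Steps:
Q(X, s) = 2*X
((-1005 - 185) + 772) - Q(-40, 28) = ((-1005 - 185) + 772) - 2*(-40) = (-1190 + 772) - 1*(-80) = -418 + 80 = -338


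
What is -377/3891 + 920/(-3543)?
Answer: -546159/1531757 ≈ -0.35656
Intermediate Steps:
-377/3891 + 920/(-3543) = -377*1/3891 + 920*(-1/3543) = -377/3891 - 920/3543 = -546159/1531757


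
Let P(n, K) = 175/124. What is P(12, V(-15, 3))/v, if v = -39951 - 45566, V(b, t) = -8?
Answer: -175/10604108 ≈ -1.6503e-5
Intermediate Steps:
v = -85517
P(n, K) = 175/124 (P(n, K) = 175*(1/124) = 175/124)
P(12, V(-15, 3))/v = (175/124)/(-85517) = (175/124)*(-1/85517) = -175/10604108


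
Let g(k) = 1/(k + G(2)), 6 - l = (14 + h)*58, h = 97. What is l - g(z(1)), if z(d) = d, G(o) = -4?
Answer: -19295/3 ≈ -6431.7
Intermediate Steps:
l = -6432 (l = 6 - (14 + 97)*58 = 6 - 111*58 = 6 - 1*6438 = 6 - 6438 = -6432)
g(k) = 1/(-4 + k) (g(k) = 1/(k - 4) = 1/(-4 + k))
l - g(z(1)) = -6432 - 1/(-4 + 1) = -6432 - 1/(-3) = -6432 - 1*(-⅓) = -6432 + ⅓ = -19295/3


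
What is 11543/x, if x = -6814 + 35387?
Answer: 11543/28573 ≈ 0.40398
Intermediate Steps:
x = 28573
11543/x = 11543/28573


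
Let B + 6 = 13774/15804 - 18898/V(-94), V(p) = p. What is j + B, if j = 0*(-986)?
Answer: 72761323/371394 ≈ 195.91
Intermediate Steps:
j = 0
B = 72761323/371394 (B = -6 + (13774/15804 - 18898/(-94)) = -6 + (13774*(1/15804) - 18898*(-1/94)) = -6 + (6887/7902 + 9449/47) = -6 + 74989687/371394 = 72761323/371394 ≈ 195.91)
j + B = 0 + 72761323/371394 = 72761323/371394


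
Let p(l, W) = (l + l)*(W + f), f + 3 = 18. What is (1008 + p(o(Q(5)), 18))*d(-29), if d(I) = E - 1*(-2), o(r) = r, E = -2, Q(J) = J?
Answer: 0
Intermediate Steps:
f = 15 (f = -3 + 18 = 15)
d(I) = 0 (d(I) = -2 - 1*(-2) = -2 + 2 = 0)
p(l, W) = 2*l*(15 + W) (p(l, W) = (l + l)*(W + 15) = (2*l)*(15 + W) = 2*l*(15 + W))
(1008 + p(o(Q(5)), 18))*d(-29) = (1008 + 2*5*(15 + 18))*0 = (1008 + 2*5*33)*0 = (1008 + 330)*0 = 1338*0 = 0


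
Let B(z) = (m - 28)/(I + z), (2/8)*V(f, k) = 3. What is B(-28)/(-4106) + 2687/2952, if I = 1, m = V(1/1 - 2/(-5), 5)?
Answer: 16546609/18181368 ≈ 0.91009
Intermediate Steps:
V(f, k) = 12 (V(f, k) = 4*3 = 12)
m = 12
B(z) = -16/(1 + z) (B(z) = (12 - 28)/(1 + z) = -16/(1 + z))
B(-28)/(-4106) + 2687/2952 = -16/(1 - 28)/(-4106) + 2687/2952 = -16/(-27)*(-1/4106) + 2687*(1/2952) = -16*(-1/27)*(-1/4106) + 2687/2952 = (16/27)*(-1/4106) + 2687/2952 = -8/55431 + 2687/2952 = 16546609/18181368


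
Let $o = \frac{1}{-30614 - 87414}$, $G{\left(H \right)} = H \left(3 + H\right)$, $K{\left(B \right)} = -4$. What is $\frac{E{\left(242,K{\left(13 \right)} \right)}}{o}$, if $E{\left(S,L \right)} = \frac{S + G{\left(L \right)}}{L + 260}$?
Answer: $- \frac{3629361}{32} \approx -1.1342 \cdot 10^{5}$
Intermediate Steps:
$E{\left(S,L \right)} = \frac{S + L \left(3 + L\right)}{260 + L}$ ($E{\left(S,L \right)} = \frac{S + L \left(3 + L\right)}{L + 260} = \frac{S + L \left(3 + L\right)}{260 + L}$)
$o = - \frac{1}{118028}$ ($o = \frac{1}{-118028} = - \frac{1}{118028} \approx -8.4726 \cdot 10^{-6}$)
$\frac{E{\left(242,K{\left(13 \right)} \right)}}{o} = \frac{\frac{1}{260 - 4} \left(242 - 4 \left(3 - 4\right)\right)}{- \frac{1}{118028}} = \frac{242 - -4}{256} \left(-118028\right) = \frac{242 + 4}{256} \left(-118028\right) = \frac{1}{256} \cdot 246 \left(-118028\right) = \frac{123}{128} \left(-118028\right) = - \frac{3629361}{32}$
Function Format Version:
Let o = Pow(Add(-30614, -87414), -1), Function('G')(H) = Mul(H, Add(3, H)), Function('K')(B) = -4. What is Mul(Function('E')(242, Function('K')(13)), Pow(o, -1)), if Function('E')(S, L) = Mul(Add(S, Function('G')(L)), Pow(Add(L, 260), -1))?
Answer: Rational(-3629361, 32) ≈ -1.1342e+5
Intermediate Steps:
Function('E')(S, L) = Mul(Pow(Add(260, L), -1), Add(S, Mul(L, Add(3, L)))) (Function('E')(S, L) = Mul(Add(S, Mul(L, Add(3, L))), Pow(Add(L, 260), -1)) = Mul(Add(S, Mul(L, Add(3, L))), Pow(Add(260, L), -1)) = Mul(Pow(Add(260, L), -1), Add(S, Mul(L, Add(3, L)))))
o = Rational(-1, 118028) (o = Pow(-118028, -1) = Rational(-1, 118028) ≈ -8.4726e-6)
Mul(Function('E')(242, Function('K')(13)), Pow(o, -1)) = Mul(Mul(Pow(Add(260, -4), -1), Add(242, Mul(-4, Add(3, -4)))), Pow(Rational(-1, 118028), -1)) = Mul(Mul(Pow(256, -1), Add(242, Mul(-4, -1))), -118028) = Mul(Mul(Rational(1, 256), Add(242, 4)), -118028) = Mul(Mul(Rational(1, 256), 246), -118028) = Mul(Rational(123, 128), -118028) = Rational(-3629361, 32)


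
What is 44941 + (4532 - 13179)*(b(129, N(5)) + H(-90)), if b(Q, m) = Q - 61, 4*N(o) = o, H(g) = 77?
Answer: -1208874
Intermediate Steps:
N(o) = o/4
b(Q, m) = -61 + Q
44941 + (4532 - 13179)*(b(129, N(5)) + H(-90)) = 44941 + (4532 - 13179)*((-61 + 129) + 77) = 44941 - 8647*(68 + 77) = 44941 - 8647*145 = 44941 - 1253815 = -1208874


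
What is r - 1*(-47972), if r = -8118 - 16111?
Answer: 23743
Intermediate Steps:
r = -24229
r - 1*(-47972) = -24229 - 1*(-47972) = -24229 + 47972 = 23743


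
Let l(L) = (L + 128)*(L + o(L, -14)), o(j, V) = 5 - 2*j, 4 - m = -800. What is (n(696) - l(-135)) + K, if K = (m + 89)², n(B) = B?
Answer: 799125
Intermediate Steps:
m = 804 (m = 4 - 1*(-800) = 4 + 800 = 804)
K = 797449 (K = (804 + 89)² = 893² = 797449)
l(L) = (5 - L)*(128 + L) (l(L) = (L + 128)*(L + (5 - 2*L)) = (128 + L)*(5 - L) = (5 - L)*(128 + L))
(n(696) - l(-135)) + K = (696 - (640 - 1*(-135)² - 123*(-135))) + 797449 = (696 - (640 - 1*18225 + 16605)) + 797449 = (696 - (640 - 18225 + 16605)) + 797449 = (696 - 1*(-980)) + 797449 = (696 + 980) + 797449 = 1676 + 797449 = 799125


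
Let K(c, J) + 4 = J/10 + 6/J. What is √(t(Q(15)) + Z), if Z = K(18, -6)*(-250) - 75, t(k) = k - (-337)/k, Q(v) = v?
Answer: √306555/15 ≈ 36.912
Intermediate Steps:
K(c, J) = -4 + 6/J + J/10 (K(c, J) = -4 + (J/10 + 6/J) = -4 + (6/J + J/10) = -4 + 6/J + J/10)
t(k) = k + 337/k
Z = 1325 (Z = (-4 + 6/(-6) + (⅒)*(-6))*(-250) - 75 = (-4 + 6*(-⅙) - ⅗)*(-250) - 75 = (-4 - 1 - ⅗)*(-250) - 75 = -28/5*(-250) - 75 = 1400 - 75 = 1325)
√(t(Q(15)) + Z) = √((15 + 337/15) + 1325) = √(562/15 + 1325) = √(20437/15) = √306555/15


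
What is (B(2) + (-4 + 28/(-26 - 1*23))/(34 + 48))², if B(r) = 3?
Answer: 714025/82369 ≈ 8.6686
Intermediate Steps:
(B(2) + (-4 + 28/(-26 - 1*23))/(34 + 48))² = (3 + (-4 + 28/(-26 - 1*23))/(34 + 48))² = (3 + (-4 + 28/(-26 - 23))/82)² = (3 + (-4 + 28/(-49))*(1/82))² = (3 + (-4 + 28*(-1/49))*(1/82))² = (3 + (-4 - 4/7)*(1/82))² = (3 - 32/7*1/82)² = (3 - 16/287)² = (845/287)² = 714025/82369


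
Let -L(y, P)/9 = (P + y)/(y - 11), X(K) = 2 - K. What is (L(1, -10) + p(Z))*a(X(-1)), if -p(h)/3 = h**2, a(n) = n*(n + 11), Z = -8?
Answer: -42021/5 ≈ -8404.2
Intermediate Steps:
L(y, P) = -9*(P + y)/(-11 + y) (L(y, P) = -9*(P + y)/(y - 11) = -9*(P + y)/(-11 + y))
a(n) = n*(11 + n)
p(h) = -3*h**2
(L(1, -10) + p(Z))*a(X(-1)) = (9*(-1*(-10) - 1*1)/(-11 + 1) - 3*(-8)**2)*((2 - 1*(-1))*(11 + (2 - 1*(-1)))) = (9*(10 - 1)/(-10) - 3*64)*((2 + 1)*(11 + (2 + 1))) = (9*(-1/10)*9 - 192)*(3*(11 + 3)) = (-81/10 - 192)*(3*14) = -2001/10*42 = -42021/5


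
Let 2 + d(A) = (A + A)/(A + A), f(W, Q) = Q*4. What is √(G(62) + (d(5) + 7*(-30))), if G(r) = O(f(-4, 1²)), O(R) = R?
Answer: 3*I*√23 ≈ 14.387*I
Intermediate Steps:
f(W, Q) = 4*Q
d(A) = -1 (d(A) = -2 + (A + A)/(A + A) = -2 + (2*A)/((2*A)) = -2 + (2*A)*(1/(2*A)) = -2 + 1 = -1)
G(r) = 4 (G(r) = 4*1² = 4*1 = 4)
√(G(62) + (d(5) + 7*(-30))) = √(4 + (-1 + 7*(-30))) = √(4 + (-1 - 210)) = √(4 - 211) = √(-207) = 3*I*√23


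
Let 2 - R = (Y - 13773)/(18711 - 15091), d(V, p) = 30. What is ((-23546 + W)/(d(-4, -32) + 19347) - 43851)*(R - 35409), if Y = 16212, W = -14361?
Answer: 54457962088461893/35072370 ≈ 1.5527e+9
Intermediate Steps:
R = 4801/3620 (R = 2 - (16212 - 13773)/(18711 - 15091) = 2 - 2439/3620 = 4801/3620 ≈ 1.3262)
((-23546 + W)/(d(-4, -32) + 19347) - 43851)*(R - 35409) = ((-23546 - 14361)/(30 + 19347) - 43851)*(4801/3620 - 35409) = (-37907/19377 - 43851)*(-128175779/3620) = -849738734/19377*(-128175779/3620) = 54457962088461893/35072370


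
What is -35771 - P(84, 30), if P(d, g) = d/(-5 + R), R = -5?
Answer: -178813/5 ≈ -35763.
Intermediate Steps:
P(d, g) = -d/10 (P(d, g) = d/(-5 - 5) = d/(-10) = d*(-⅒) = -d/10)
-35771 - P(84, 30) = -35771 - (-1)*84/10 = -35771 - 1*(-42/5) = -35771 + 42/5 = -178813/5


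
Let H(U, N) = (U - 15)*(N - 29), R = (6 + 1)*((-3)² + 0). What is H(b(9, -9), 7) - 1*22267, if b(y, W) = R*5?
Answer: -28867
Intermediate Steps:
R = 63 (R = 7*(9 + 0) = 7*9 = 63)
b(y, W) = 315 (b(y, W) = 63*5 = 315)
H(U, N) = (-29 + N)*(-15 + U) (H(U, N) = (-15 + U)*(-29 + N) = (-29 + N)*(-15 + U))
H(b(9, -9), 7) - 1*22267 = (435 - 29*315 - 15*7 + 7*315) - 1*22267 = (435 - 9135 - 105 + 2205) - 22267 = -6600 - 22267 = -28867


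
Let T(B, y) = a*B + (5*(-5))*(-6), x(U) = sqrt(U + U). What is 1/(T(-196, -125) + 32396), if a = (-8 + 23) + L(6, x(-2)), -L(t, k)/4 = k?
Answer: 14803/439486930 - 392*I/219743465 ≈ 3.3682e-5 - 1.7839e-6*I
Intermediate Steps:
x(U) = sqrt(2)*sqrt(U) (x(U) = sqrt(2*U) = sqrt(2)*sqrt(U))
L(t, k) = -4*k
a = 15 - 8*I (a = (-8 + 23) - 4*sqrt(2)*sqrt(-2) = 15 - 4*sqrt(2)*I*sqrt(2) = 15 - 8*I ≈ 15.0 - 8.0*I)
T(B, y) = 150 + B*(15 - 8*I) (T(B, y) = (15 - 8*I)*B + (5*(-5))*(-6) = B*(15 - 8*I) - 25*(-6) = B*(15 - 8*I) + 150 = 150 + B*(15 - 8*I))
1/(T(-196, -125) + 32396) = 1/((150 - 196*(15 - 8*I)) + 32396) = 1/((150 + (-2940 + 1568*I)) + 32396) = 1/((-2790 + 1568*I) + 32396) = 1/(29606 + 1568*I) = (29606 - 1568*I)/878973860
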